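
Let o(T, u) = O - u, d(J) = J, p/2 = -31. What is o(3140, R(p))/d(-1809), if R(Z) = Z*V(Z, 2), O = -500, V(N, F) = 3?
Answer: 314/1809 ≈ 0.17358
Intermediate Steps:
p = -62 (p = 2*(-31) = -62)
R(Z) = 3*Z (R(Z) = Z*3 = 3*Z)
o(T, u) = -500 - u
o(3140, R(p))/d(-1809) = (-500 - 3*(-62))/(-1809) = (-500 - 1*(-186))*(-1/1809) = (-500 + 186)*(-1/1809) = -314*(-1/1809) = 314/1809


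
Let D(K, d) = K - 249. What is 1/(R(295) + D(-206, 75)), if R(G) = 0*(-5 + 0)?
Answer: -1/455 ≈ -0.0021978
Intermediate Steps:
D(K, d) = -249 + K
R(G) = 0 (R(G) = 0*(-5) = 0)
1/(R(295) + D(-206, 75)) = 1/(0 + (-249 - 206)) = 1/(0 - 455) = 1/(-455) = -1/455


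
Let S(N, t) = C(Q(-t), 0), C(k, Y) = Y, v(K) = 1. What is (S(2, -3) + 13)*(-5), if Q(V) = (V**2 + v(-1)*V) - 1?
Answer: -65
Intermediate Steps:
Q(V) = -1 + V + V**2 (Q(V) = (V**2 + 1*V) - 1 = (V**2 + V) - 1 = (V + V**2) - 1 = -1 + V + V**2)
S(N, t) = 0
(S(2, -3) + 13)*(-5) = (0 + 13)*(-5) = 13*(-5) = -65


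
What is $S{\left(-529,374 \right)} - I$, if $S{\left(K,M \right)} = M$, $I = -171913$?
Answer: $172287$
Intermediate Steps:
$S{\left(-529,374 \right)} - I = 374 - -171913 = 374 + 171913 = 172287$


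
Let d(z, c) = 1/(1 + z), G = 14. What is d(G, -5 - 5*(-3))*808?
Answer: 808/15 ≈ 53.867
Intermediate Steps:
d(G, -5 - 5*(-3))*808 = 808/(1 + 14) = 808/15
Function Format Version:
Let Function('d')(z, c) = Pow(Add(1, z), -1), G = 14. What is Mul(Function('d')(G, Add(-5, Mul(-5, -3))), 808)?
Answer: Rational(808, 15) ≈ 53.867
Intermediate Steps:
Mul(Function('d')(G, Add(-5, Mul(-5, -3))), 808) = Mul(Pow(Add(1, 14), -1), 808) = Mul(Pow(15, -1), 808) = Mul(Rational(1, 15), 808) = Rational(808, 15)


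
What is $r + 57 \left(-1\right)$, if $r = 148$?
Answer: $91$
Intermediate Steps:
$r + 57 \left(-1\right) = 148 + 57 \left(-1\right) = 148 - 57 = 91$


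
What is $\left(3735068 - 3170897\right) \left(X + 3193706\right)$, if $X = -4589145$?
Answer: $-787266216069$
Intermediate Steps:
$\left(3735068 - 3170897\right) \left(X + 3193706\right) = \left(3735068 - 3170897\right) \left(-4589145 + 3193706\right) = 564171 \left(-1395439\right) = -787266216069$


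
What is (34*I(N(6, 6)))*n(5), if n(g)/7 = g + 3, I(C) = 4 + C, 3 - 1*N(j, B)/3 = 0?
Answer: 24752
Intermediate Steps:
N(j, B) = 9 (N(j, B) = 9 - 3*0 = 9 + 0 = 9)
n(g) = 21 + 7*g (n(g) = 7*(g + 3) = 7*(3 + g) = 21 + 7*g)
(34*I(N(6, 6)))*n(5) = (34*(4 + 9))*(21 + 7*5) = (34*13)*(21 + 35) = 442*56 = 24752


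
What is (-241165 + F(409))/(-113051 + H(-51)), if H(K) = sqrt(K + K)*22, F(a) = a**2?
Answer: 8352660084/12780577969 + 1625448*I*sqrt(102)/12780577969 ≈ 0.65354 + 0.0012845*I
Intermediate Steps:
H(K) = 22*sqrt(2)*sqrt(K) (H(K) = sqrt(2*K)*22 = (sqrt(2)*sqrt(K))*22 = 22*sqrt(2)*sqrt(K))
(-241165 + F(409))/(-113051 + H(-51)) = (-241165 + 409**2)/(-113051 + 22*sqrt(2)*sqrt(-51)) = (-241165 + 167281)/(-113051 + 22*sqrt(2)*(I*sqrt(51))) = -73884/(-113051 + 22*I*sqrt(102))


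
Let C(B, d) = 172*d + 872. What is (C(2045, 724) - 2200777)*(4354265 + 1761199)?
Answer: -12691893329928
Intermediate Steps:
C(B, d) = 872 + 172*d
(C(2045, 724) - 2200777)*(4354265 + 1761199) = ((872 + 172*724) - 2200777)*(4354265 + 1761199) = ((872 + 124528) - 2200777)*6115464 = (125400 - 2200777)*6115464 = -2075377*6115464 = -12691893329928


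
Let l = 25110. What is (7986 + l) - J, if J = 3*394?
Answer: 31914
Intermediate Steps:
J = 1182
(7986 + l) - J = (7986 + 25110) - 1*1182 = 33096 - 1182 = 31914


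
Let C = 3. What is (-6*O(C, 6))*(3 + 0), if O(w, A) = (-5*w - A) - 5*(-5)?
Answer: -72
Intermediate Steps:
O(w, A) = 25 - A - 5*w (O(w, A) = (-A - 5*w) + 25 = 25 - A - 5*w)
(-6*O(C, 6))*(3 + 0) = (-6*(25 - 1*6 - 5*3))*(3 + 0) = -6*(25 - 6 - 15)*3 = -6*4*3 = -24*3 = -72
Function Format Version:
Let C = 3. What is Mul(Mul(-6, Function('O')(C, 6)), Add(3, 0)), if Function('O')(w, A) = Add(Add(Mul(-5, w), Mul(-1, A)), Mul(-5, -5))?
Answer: -72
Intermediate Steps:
Function('O')(w, A) = Add(25, Mul(-1, A), Mul(-5, w)) (Function('O')(w, A) = Add(Add(Mul(-1, A), Mul(-5, w)), 25) = Add(25, Mul(-1, A), Mul(-5, w)))
Mul(Mul(-6, Function('O')(C, 6)), Add(3, 0)) = Mul(Mul(-6, Add(25, Mul(-1, 6), Mul(-5, 3))), Add(3, 0)) = Mul(Mul(-6, Add(25, -6, -15)), 3) = Mul(Mul(-6, 4), 3) = Mul(-24, 3) = -72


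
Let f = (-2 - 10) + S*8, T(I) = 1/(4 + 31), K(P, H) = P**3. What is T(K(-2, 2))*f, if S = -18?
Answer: -156/35 ≈ -4.4571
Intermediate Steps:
T(I) = 1/35
f = -156 (f = (-2 - 10) - 18*8 = -12 - 144 = -156)
T(K(-2, 2))*f = (1/35)*(-156) = -156/35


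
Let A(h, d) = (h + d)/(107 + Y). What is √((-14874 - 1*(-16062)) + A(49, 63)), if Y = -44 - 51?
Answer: 2*√2694/3 ≈ 34.602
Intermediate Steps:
Y = -95
A(h, d) = d/12 + h/12 (A(h, d) = (h + d)/(107 - 95) = (d + h)/12 = (d + h)*(1/12) = d/12 + h/12)
√((-14874 - 1*(-16062)) + A(49, 63)) = √((-14874 - 1*(-16062)) + ((1/12)*63 + (1/12)*49)) = √((-14874 + 16062) + (21/4 + 49/12)) = √(1188 + 28/3) = √(3592/3) = 2*√2694/3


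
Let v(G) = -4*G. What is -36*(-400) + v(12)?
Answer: 14352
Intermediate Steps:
-36*(-400) + v(12) = -36*(-400) - 4*12 = 14400 - 48 = 14352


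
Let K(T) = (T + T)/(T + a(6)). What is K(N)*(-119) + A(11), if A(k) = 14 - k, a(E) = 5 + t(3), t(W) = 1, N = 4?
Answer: -461/5 ≈ -92.200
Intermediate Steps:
a(E) = 6 (a(E) = 5 + 1 = 6)
K(T) = 2*T/(6 + T) (K(T) = (T + T)/(T + 6) = (2*T)/(6 + T) = 2*T/(6 + T))
K(N)*(-119) + A(11) = (2*4/(6 + 4))*(-119) + (14 - 1*11) = (2*4/10)*(-119) + (14 - 11) = (2*4*(⅒))*(-119) + 3 = (⅘)*(-119) + 3 = -476/5 + 3 = -461/5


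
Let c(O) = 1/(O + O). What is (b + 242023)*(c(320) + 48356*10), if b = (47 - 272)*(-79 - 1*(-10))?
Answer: 19926385805187/160 ≈ 1.2454e+11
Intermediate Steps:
c(O) = 1/(2*O)
b = 15525 (b = -225*(-79 + 10) = -225*(-69) = 15525)
(b + 242023)*(c(320) + 48356*10) = (15525 + 242023)*((½)/320 + 48356*10) = 257548*((½)*(1/320) + 483560) = 257548*(1/640 + 483560) = 257548*(309478401/640) = 19926385805187/160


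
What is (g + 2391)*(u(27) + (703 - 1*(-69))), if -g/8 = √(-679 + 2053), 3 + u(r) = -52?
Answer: 1714347 - 5736*√1374 ≈ 1.5017e+6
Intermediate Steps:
u(r) = -55 (u(r) = -3 - 52 = -55)
g = -8*√1374 (g = -8*√(-679 + 2053) = -8*√1374 ≈ -296.54)
(g + 2391)*(u(27) + (703 - 1*(-69))) = (-8*√1374 + 2391)*(-55 + (703 - 1*(-69))) = (2391 - 8*√1374)*(-55 + (703 + 69)) = (2391 - 8*√1374)*(-55 + 772) = (2391 - 8*√1374)*717 = 1714347 - 5736*√1374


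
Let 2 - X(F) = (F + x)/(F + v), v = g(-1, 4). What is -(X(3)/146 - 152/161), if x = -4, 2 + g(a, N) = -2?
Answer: 22031/23506 ≈ 0.93725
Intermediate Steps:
g(a, N) = -4 (g(a, N) = -2 - 2 = -4)
v = -4
X(F) = 1 (X(F) = 2 - (F - 4)/(F - 4) = 2 - (-4 + F)/(-4 + F) = 2 - 1*1 = 2 - 1 = 1)
-(X(3)/146 - 152/161) = -(1/146 - 152/161) = -1*(-22031/23506) = 22031/23506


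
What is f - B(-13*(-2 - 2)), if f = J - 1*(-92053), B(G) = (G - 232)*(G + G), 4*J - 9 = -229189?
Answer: 53478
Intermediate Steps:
J = -57295 (J = 9/4 + (1/4)*(-229189) = 9/4 - 229189/4 = -57295)
B(G) = 2*G*(-232 + G) (B(G) = (-232 + G)*(2*G) = 2*G*(-232 + G))
f = 34758 (f = -57295 - 1*(-92053) = -57295 + 92053 = 34758)
f - B(-13*(-2 - 2)) = 34758 - 2*(-13*(-2 - 2))*(-232 - 13*(-2 - 2)) = 34758 - 2*(-13*(-4))*(-232 - 13*(-4)) = 34758 - 2*52*(-232 + 52) = 34758 - 2*52*(-180) = 34758 - 1*(-18720) = 34758 + 18720 = 53478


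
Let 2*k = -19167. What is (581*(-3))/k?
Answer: 1162/6389 ≈ 0.18187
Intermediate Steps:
k = -19167/2 (k = (½)*(-19167) = -19167/2 ≈ -9583.5)
(581*(-3))/k = (581*(-3))/(-19167/2) = -1743*(-2/19167) = 1162/6389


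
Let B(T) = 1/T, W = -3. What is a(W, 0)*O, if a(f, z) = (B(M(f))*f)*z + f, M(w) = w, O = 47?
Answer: -141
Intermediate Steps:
a(f, z) = f + z (a(f, z) = (f/f)*z + f = 1*z + f = z + f = f + z)
a(W, 0)*O = (-3 + 0)*47 = -3*47 = -141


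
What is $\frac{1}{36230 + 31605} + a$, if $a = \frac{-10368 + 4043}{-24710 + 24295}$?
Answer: $\frac{85811358}{5630305} \approx 15.241$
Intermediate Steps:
$a = \frac{1265}{83}$ ($a = - \frac{6325}{-415} = \left(-6325\right) \left(- \frac{1}{415}\right) = \frac{1265}{83} \approx 15.241$)
$\frac{1}{36230 + 31605} + a = \frac{1}{36230 + 31605} + \frac{1265}{83} = \frac{1}{67835} + \frac{1265}{83} = \frac{85811358}{5630305}$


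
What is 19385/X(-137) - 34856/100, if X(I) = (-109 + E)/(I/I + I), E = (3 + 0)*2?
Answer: 65011458/2575 ≈ 25247.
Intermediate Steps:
E = 6 (E = 3*2 = 6)
X(I) = -103/(1 + I) (X(I) = (-109 + 6)/(I/I + I) = -103/(1 + I))
19385/X(-137) - 34856/100 = 19385/((-103/(1 - 137))) - 34856/100 = 19385/((-103/(-136))) - 34856*1/100 = 19385/((-103*(-1/136))) - 8714/25 = 19385/(103/136) - 8714/25 = 19385*(136/103) - 8714/25 = 2636360/103 - 8714/25 = 65011458/2575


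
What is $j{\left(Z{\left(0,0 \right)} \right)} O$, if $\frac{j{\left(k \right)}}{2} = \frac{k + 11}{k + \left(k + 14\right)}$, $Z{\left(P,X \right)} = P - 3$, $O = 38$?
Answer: $76$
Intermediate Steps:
$Z{\left(P,X \right)} = -3 + P$
$j{\left(k \right)} = \frac{2 \left(11 + k\right)}{14 + 2 k}$ ($j{\left(k \right)} = 2 \frac{k + 11}{k + \left(k + 14\right)} = 2 \frac{11 + k}{k + \left(14 + k\right)} = 2 \frac{11 + k}{14 + 2 k} = \frac{2 \left(11 + k\right)}{14 + 2 k}$)
$j{\left(Z{\left(0,0 \right)} \right)} O = \frac{11 + \left(-3 + 0\right)}{7 + \left(-3 + 0\right)} 38 = \frac{11 - 3}{7 - 3} \cdot 38 = \frac{1}{4} \cdot 8 \cdot 38 = 2 \cdot 38 = 76$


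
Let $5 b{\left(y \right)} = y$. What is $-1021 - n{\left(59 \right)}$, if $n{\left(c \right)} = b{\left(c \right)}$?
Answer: $- \frac{5164}{5} \approx -1032.8$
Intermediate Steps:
$b{\left(y \right)} = \frac{y}{5}$
$n{\left(c \right)} = \frac{c}{5}$
$-1021 - n{\left(59 \right)} = -1021 - \frac{1}{5} \cdot 59 = -1021 - \frac{59}{5} = - \frac{5164}{5}$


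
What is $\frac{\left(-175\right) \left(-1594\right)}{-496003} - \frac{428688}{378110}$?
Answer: $- \frac{159052159282}{93771847165} \approx -1.6962$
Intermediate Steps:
$\frac{\left(-175\right) \left(-1594\right)}{-496003} - \frac{428688}{378110} = 278950 \left(- \frac{1}{496003}\right) - \frac{214344}{189055} = - \frac{278950}{496003} - \frac{214344}{189055} = - \frac{159052159282}{93771847165}$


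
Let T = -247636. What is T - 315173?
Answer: -562809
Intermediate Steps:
T - 315173 = -247636 - 315173 = -562809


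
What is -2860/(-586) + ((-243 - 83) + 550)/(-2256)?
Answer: 197528/41313 ≈ 4.7813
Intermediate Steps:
-2860/(-586) + ((-243 - 83) + 550)/(-2256) = -2860*(-1/586) + (-326 + 550)*(-1/2256) = 1430/293 + 224*(-1/2256) = 1430/293 - 14/141 = 197528/41313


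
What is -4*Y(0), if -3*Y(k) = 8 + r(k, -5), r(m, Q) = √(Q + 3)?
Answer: 32/3 + 4*I*√2/3 ≈ 10.667 + 1.8856*I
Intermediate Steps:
r(m, Q) = √(3 + Q)
Y(k) = -8/3 - I*√2/3 (Y(k) = -(8 + √(3 - 5))/3 = -(8 + √(-2))/3 = -(8 + I*√2)/3 = -8/3 - I*√2/3)
-4*Y(0) = -4*(-8/3 - I*√2/3) = 32/3 + 4*I*√2/3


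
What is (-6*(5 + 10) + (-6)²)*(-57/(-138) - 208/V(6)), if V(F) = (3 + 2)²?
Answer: 245511/575 ≈ 426.98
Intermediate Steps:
V(F) = 25 (V(F) = 5² = 25)
(-6*(5 + 10) + (-6)²)*(-57/(-138) - 208/V(6)) = (-6*(5 + 10) + (-6)²)*(-57/(-138) - 208/25) = (-6*15 + 36)*(-57*(-1/138) - 208*1/25) = (-90 + 36)*(19/46 - 208/25) = -54*(-9093/1150) = 245511/575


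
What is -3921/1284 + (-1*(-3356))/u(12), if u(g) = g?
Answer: 355171/1284 ≈ 276.61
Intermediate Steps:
-3921/1284 + (-1*(-3356))/u(12) = -3921/1284 - 1*(-3356)/12 = -3921*1/1284 + 3356*(1/12) = -1307/428 + 839/3 = 355171/1284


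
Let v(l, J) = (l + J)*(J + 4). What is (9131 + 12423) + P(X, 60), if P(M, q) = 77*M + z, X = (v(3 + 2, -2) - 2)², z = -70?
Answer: 22716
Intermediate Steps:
v(l, J) = (4 + J)*(J + l) (v(l, J) = (J + l)*(4 + J) = (4 + J)*(J + l))
X = 16 (X = (((-2)² + 4*(-2) + 4*(3 + 2) - 2*(3 + 2)) - 2)² = ((4 - 8 + 4*5 - 2*5) - 2)² = ((4 - 8 + 20 - 10) - 2)² = (6 - 2)² = 4² = 16)
P(M, q) = -70 + 77*M (P(M, q) = 77*M - 70 = -70 + 77*M)
(9131 + 12423) + P(X, 60) = (9131 + 12423) + (-70 + 77*16) = 21554 + (-70 + 1232) = 21554 + 1162 = 22716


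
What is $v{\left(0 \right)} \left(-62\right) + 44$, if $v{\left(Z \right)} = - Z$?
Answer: $44$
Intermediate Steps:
$v{\left(0 \right)} \left(-62\right) + 44 = \left(-1\right) 0 \left(-62\right) + 44 = 0 \left(-62\right) + 44 = 0 + 44 = 44$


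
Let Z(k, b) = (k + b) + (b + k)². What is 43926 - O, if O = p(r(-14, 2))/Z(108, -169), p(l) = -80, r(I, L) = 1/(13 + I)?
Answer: 8038462/183 ≈ 43926.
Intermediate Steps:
Z(k, b) = b + k + (b + k)² (Z(k, b) = (b + k) + (b + k)² = b + k + (b + k)²)
O = -4/183 (O = -80/(-169 + 108 + (-169 + 108)²) = -80/(-169 + 108 + (-61)²) = -80/(-169 + 108 + 3721) = -80/3660 = -80*1/3660 = -4/183 ≈ -0.021858)
43926 - O = 43926 - 1*(-4/183) = 43926 + 4/183 = 8038462/183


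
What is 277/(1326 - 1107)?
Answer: 277/219 ≈ 1.2648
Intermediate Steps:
277/(1326 - 1107) = 277/219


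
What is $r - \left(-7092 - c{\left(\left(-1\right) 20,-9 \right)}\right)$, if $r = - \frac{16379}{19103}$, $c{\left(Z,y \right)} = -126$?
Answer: $\frac{133055119}{19103} \approx 6965.1$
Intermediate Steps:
$r = - \frac{16379}{19103}$ ($r = \left(-16379\right) \frac{1}{19103} = - \frac{16379}{19103} \approx -0.8574$)
$r - \left(-7092 - c{\left(\left(-1\right) 20,-9 \right)}\right) = - \frac{16379}{19103} - \left(-7092 - -126\right) = - \frac{16379}{19103} - \left(-7092 + 126\right) = - \frac{16379}{19103} - -6966 = - \frac{16379}{19103} + 6966 = \frac{133055119}{19103}$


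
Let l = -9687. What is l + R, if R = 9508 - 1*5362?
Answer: -5541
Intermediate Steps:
R = 4146 (R = 9508 - 5362 = 4146)
l + R = -9687 + 4146 = -5541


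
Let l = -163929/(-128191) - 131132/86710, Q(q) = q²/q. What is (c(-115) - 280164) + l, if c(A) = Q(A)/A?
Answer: -1557069031720526/5557720805 ≈ -2.8016e+5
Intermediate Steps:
Q(q) = q
c(A) = 1 (c(A) = A/A = 1)
l = -1297829311/5557720805 (l = -163929*(-1/128191) - 131132*1/86710 = 163929/128191 - 65566/43355 = -1297829311/5557720805 ≈ -0.23352)
(c(-115) - 280164) + l = (1 - 280164) - 1297829311/5557720805 = -280163 - 1297829311/5557720805 = -1557069031720526/5557720805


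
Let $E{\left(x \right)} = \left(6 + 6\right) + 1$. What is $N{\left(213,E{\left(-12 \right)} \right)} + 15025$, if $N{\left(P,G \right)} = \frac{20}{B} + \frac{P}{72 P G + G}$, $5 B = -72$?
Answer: $\frac{53917610759}{3588858} \approx 15024.0$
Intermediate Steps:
$B = - \frac{72}{5}$ ($B = \frac{1}{5} \left(-72\right) = - \frac{72}{5} \approx -14.4$)
$E{\left(x \right)} = 13$ ($E{\left(x \right)} = 12 + 1 = 13$)
$N{\left(P,G \right)} = - \frac{25}{18} + \frac{P}{G + 72 G P}$ ($N{\left(P,G \right)} = \frac{20}{- \frac{72}{5}} + \frac{P}{72 P G + G} = 20 \left(- \frac{5}{72}\right) + \frac{P}{72 G P + G} = - \frac{25}{18} + \frac{P}{G + 72 G P}$)
$N{\left(213,E{\left(-12 \right)} \right)} + 15025 = \frac{213 - \frac{325}{18} - 1300 \cdot 213}{13 \left(1 + 72 \cdot 213\right)} + 15025 = \frac{213 - \frac{325}{18} - 276900}{13 \left(1 + 15336\right)} + 15025 = \frac{1}{13} \cdot \frac{1}{15337} \left(- \frac{4980691}{18}\right) + 15025 = - \frac{4980691}{3588858} + 15025 = \frac{53917610759}{3588858}$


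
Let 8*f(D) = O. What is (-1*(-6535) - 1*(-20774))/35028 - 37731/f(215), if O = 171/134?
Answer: -17491296097/73948 ≈ -2.3654e+5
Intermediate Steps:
O = 171/134 (O = 171*(1/134) = 171/134 ≈ 1.2761)
f(D) = 171/1072 (f(D) = (⅛)*(171/134) = 171/1072)
(-1*(-6535) - 1*(-20774))/35028 - 37731/f(215) = (-1*(-6535) - 1*(-20774))/35028 - 37731/171/1072 = (6535 + 20774)*(1/35028) - 37731*1072/171 = 27309*(1/35028) - 13482544/57 = 9103/11676 - 13482544/57 = -17491296097/73948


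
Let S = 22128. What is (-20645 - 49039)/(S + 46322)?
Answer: -34842/34225 ≈ -1.0180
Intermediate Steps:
(-20645 - 49039)/(S + 46322) = (-20645 - 49039)/(22128 + 46322) = -69684/68450 = -69684*1/68450 = -34842/34225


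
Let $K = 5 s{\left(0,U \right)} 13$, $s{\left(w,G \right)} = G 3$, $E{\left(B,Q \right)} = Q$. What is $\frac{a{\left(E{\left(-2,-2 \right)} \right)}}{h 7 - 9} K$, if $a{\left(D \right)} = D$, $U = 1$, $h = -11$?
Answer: $\frac{195}{43} \approx 4.5349$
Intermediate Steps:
$s{\left(w,G \right)} = 3 G$
$K = 195$ ($K = 5 \cdot 3 \cdot 1 \cdot 13 = 5 \cdot 3 \cdot 13 = 15 \cdot 13 = 195$)
$\frac{a{\left(E{\left(-2,-2 \right)} \right)}}{h 7 - 9} K = - \frac{2}{\left(-11\right) 7 - 9} \cdot 195 = - \frac{2}{-77 - 9} \cdot 195 = - \frac{2}{-86} \cdot 195 = \left(-2\right) \left(- \frac{1}{86}\right) 195 = \frac{1}{43} \cdot 195 = \frac{195}{43}$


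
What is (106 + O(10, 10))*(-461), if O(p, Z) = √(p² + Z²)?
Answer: -48866 - 4610*√2 ≈ -55386.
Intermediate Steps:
O(p, Z) = √(Z² + p²)
(106 + O(10, 10))*(-461) = (106 + √(10² + 10²))*(-461) = (106 + √(100 + 100))*(-461) = (106 + √200)*(-461) = (106 + 10*√2)*(-461) = -48866 - 4610*√2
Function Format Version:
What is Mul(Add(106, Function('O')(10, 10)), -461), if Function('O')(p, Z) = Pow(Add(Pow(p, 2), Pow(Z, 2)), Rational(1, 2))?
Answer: Add(-48866, Mul(-4610, Pow(2, Rational(1, 2)))) ≈ -55386.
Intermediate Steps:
Function('O')(p, Z) = Pow(Add(Pow(Z, 2), Pow(p, 2)), Rational(1, 2))
Mul(Add(106, Function('O')(10, 10)), -461) = Mul(Add(106, Pow(Add(Pow(10, 2), Pow(10, 2)), Rational(1, 2))), -461) = Mul(Add(106, Pow(Add(100, 100), Rational(1, 2))), -461) = Mul(Add(106, Pow(200, Rational(1, 2))), -461) = Mul(Add(106, Mul(10, Pow(2, Rational(1, 2)))), -461) = Add(-48866, Mul(-4610, Pow(2, Rational(1, 2))))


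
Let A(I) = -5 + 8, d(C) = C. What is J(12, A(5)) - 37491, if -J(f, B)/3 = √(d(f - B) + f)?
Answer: -37491 - 3*√21 ≈ -37505.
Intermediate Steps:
A(I) = 3
J(f, B) = -3*√(-B + 2*f) (J(f, B) = -3*√((f - B) + f) = -3*√(-B + 2*f))
J(12, A(5)) - 37491 = -3*√(-1*3 + 2*12) - 37491 = -3*√(-3 + 24) - 37491 = -3*√21 - 37491 = -37491 - 3*√21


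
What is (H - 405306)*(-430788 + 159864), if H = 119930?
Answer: 77315207424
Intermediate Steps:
(H - 405306)*(-430788 + 159864) = (119930 - 405306)*(-430788 + 159864) = -285376*(-270924) = 77315207424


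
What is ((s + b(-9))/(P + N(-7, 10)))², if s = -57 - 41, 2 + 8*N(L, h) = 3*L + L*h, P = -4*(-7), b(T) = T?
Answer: 732736/17161 ≈ 42.698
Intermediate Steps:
P = 28
N(L, h) = -¼ + 3*L/8 + L*h/8 (N(L, h) = -¼ + (3*L + L*h)/8 = -¼ + (3*L/8 + L*h/8) = -¼ + 3*L/8 + L*h/8)
s = -98
((s + b(-9))/(P + N(-7, 10)))² = ((-98 - 9)/(28 + (-¼ + (3/8)*(-7) + (⅛)*(-7)*10)))² = (-107/(28 + (-¼ - 21/8 - 35/4)))² = (-107/(28 - 93/8))² = (-107/131/8)² = (-107*8/131)² = (-856/131)² = 732736/17161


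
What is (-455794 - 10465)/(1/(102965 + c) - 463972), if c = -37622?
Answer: 30466761837/30317322395 ≈ 1.0049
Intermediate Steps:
(-455794 - 10465)/(1/(102965 + c) - 463972) = (-455794 - 10465)/(1/(102965 - 37622) - 463972) = -466259/(1/65343 - 463972) = -466259/(-30317322395/65343) = -466259*(-65343/30317322395) = 30466761837/30317322395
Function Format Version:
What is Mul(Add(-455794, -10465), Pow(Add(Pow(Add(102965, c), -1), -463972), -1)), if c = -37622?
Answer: Rational(30466761837, 30317322395) ≈ 1.0049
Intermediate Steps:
Mul(Add(-455794, -10465), Pow(Add(Pow(Add(102965, c), -1), -463972), -1)) = Mul(Add(-455794, -10465), Pow(Add(Pow(Add(102965, -37622), -1), -463972), -1)) = Mul(-466259, Pow(Add(Pow(65343, -1), -463972), -1)) = Mul(-466259, Pow(Add(Rational(1, 65343), -463972), -1)) = Mul(-466259, Pow(Rational(-30317322395, 65343), -1)) = Mul(-466259, Rational(-65343, 30317322395)) = Rational(30466761837, 30317322395)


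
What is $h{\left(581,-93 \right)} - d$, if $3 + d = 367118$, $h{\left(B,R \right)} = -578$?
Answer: $-367693$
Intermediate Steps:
$d = 367115$ ($d = -3 + 367118 = 367115$)
$h{\left(581,-93 \right)} - d = -578 - 367115 = -367693$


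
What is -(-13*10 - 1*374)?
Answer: 504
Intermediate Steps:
-(-13*10 - 1*374) = -(-130 - 374) = -1*(-504) = 504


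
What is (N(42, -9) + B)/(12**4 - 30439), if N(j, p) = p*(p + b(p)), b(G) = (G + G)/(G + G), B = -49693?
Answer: 49621/9703 ≈ 5.1140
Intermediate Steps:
b(G) = 1 (b(G) = (2*G)/((2*G)) = (2*G)*(1/(2*G)) = 1)
N(j, p) = p*(1 + p) (N(j, p) = p*(p + 1) = p*(1 + p))
(N(42, -9) + B)/(12**4 - 30439) = (-9*(1 - 9) - 49693)/(12**4 - 30439) = (-9*(-8) - 49693)/(20736 - 30439) = (72 - 49693)/(-9703) = -49621*(-1/9703) = 49621/9703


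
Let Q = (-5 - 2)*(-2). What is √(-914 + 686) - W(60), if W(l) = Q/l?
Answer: -7/30 + 2*I*√57 ≈ -0.23333 + 15.1*I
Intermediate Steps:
Q = 14 (Q = -7*(-2) = 14)
W(l) = 14/l
√(-914 + 686) - W(60) = √(-914 + 686) - 14/60 = √(-228) - 14/60 = 2*I*√57 - 1*7/30 = 2*I*√57 - 7/30 = -7/30 + 2*I*√57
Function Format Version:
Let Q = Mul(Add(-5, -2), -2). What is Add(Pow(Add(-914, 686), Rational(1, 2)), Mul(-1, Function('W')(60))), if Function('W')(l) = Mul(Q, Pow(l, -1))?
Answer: Add(Rational(-7, 30), Mul(2, I, Pow(57, Rational(1, 2)))) ≈ Add(-0.23333, Mul(15.100, I))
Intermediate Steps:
Q = 14 (Q = Mul(-7, -2) = 14)
Function('W')(l) = Mul(14, Pow(l, -1))
Add(Pow(Add(-914, 686), Rational(1, 2)), Mul(-1, Function('W')(60))) = Add(Pow(Add(-914, 686), Rational(1, 2)), Mul(-1, Mul(14, Pow(60, -1)))) = Add(Pow(-228, Rational(1, 2)), Mul(-1, Mul(14, Rational(1, 60)))) = Add(Mul(2, I, Pow(57, Rational(1, 2))), Mul(-1, Rational(7, 30))) = Add(Mul(2, I, Pow(57, Rational(1, 2))), Rational(-7, 30)) = Add(Rational(-7, 30), Mul(2, I, Pow(57, Rational(1, 2))))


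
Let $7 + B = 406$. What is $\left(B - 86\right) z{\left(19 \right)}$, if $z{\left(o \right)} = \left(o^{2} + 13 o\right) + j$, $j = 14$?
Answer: $194686$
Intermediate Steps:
$z{\left(o \right)} = 14 + o^{2} + 13 o$ ($z{\left(o \right)} = \left(o^{2} + 13 o\right) + 14 = 14 + o^{2} + 13 o$)
$B = 399$ ($B = -7 + 406 = 399$)
$\left(B - 86\right) z{\left(19 \right)} = \left(399 - 86\right) \left(14 + 19^{2} + 13 \cdot 19\right) = 313 \left(14 + 361 + 247\right) = 313 \cdot 622 = 194686$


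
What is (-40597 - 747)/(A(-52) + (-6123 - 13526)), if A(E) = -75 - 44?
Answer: 5168/2471 ≈ 2.0915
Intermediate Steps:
A(E) = -119
(-40597 - 747)/(A(-52) + (-6123 - 13526)) = (-40597 - 747)/(-119 + (-6123 - 13526)) = -41344/(-119 - 19649) = -41344/(-19768) = -41344*(-1/19768) = 5168/2471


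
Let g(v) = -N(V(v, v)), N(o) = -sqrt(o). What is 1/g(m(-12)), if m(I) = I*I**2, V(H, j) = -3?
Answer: -I*sqrt(3)/3 ≈ -0.57735*I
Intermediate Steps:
m(I) = I**3
g(v) = I*sqrt(3) (g(v) = -(-1)*sqrt(-3) = -(-1)*I*sqrt(3) = I*sqrt(3))
1/g(m(-12)) = 1/(I*sqrt(3)) = -I*sqrt(3)/3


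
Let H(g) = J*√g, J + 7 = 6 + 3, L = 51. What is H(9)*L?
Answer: 306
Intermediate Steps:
J = 2 (J = -7 + (6 + 3) = -7 + 9 = 2)
H(g) = 2*√g
H(9)*L = (2*√9)*51 = (2*3)*51 = 6*51 = 306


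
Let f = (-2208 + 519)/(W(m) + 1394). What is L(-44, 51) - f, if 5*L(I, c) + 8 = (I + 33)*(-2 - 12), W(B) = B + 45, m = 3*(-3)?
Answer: 8689/286 ≈ 30.381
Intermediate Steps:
m = -9
W(B) = 45 + B
L(I, c) = -94 - 14*I/5 (L(I, c) = -8/5 + ((I + 33)*(-2 - 12))/5 = -8/5 + ((33 + I)*(-14))/5 = -8/5 + (-462 - 14*I)/5 = -8/5 + (-462/5 - 14*I/5) = -94 - 14*I/5)
f = -1689/1430 (f = (-2208 + 519)/((45 - 9) + 1394) = -1689/(36 + 1394) = -1689/1430 ≈ -1.1811)
L(-44, 51) - f = (-94 - 14/5*(-44)) - 1*(-1689/1430) = (-94 + 616/5) + 1689/1430 = 146/5 + 1689/1430 = 8689/286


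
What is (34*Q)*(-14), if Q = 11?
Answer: -5236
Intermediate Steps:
(34*Q)*(-14) = (34*11)*(-14) = 374*(-14) = -5236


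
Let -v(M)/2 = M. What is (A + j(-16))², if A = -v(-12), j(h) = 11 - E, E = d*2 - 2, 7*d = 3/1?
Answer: 6889/49 ≈ 140.59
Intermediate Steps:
d = 3/7 (d = (3/1)/7 = (3*1)/7 = (⅐)*3 = 3/7 ≈ 0.42857)
v(M) = -2*M
E = -8/7 (E = (3/7)*2 - 2 = 6/7 - 2 = -8/7 ≈ -1.1429)
j(h) = 85/7 (j(h) = 11 - 1*(-8/7) = 11 + 8/7 = 85/7)
A = -24 (A = -(-2)*(-12) = -1*24 = -24)
(A + j(-16))² = (-24 + 85/7)² = (-83/7)² = 6889/49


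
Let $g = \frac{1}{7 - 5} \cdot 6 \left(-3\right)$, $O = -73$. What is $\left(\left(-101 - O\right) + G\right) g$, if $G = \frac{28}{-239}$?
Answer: $\frac{60480}{239} \approx 253.05$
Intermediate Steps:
$G = - \frac{28}{239}$ ($G = 28 \left(- \frac{1}{239}\right) = - \frac{28}{239} \approx -0.11715$)
$g = -9$ ($g = \frac{1}{2} \cdot 6 \left(-3\right) = 3 \left(-3\right) = -9$)
$\left(\left(-101 - O\right) + G\right) g = \left(\left(-101 - -73\right) - \frac{28}{239}\right) \left(-9\right) = \left(\left(-101 + 73\right) - \frac{28}{239}\right) \left(-9\right) = \left(-28 - \frac{28}{239}\right) \left(-9\right) = \left(- \frac{6720}{239}\right) \left(-9\right) = \frac{60480}{239}$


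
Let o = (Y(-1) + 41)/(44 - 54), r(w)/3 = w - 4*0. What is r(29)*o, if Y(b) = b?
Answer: -348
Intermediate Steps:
r(w) = 3*w (r(w) = 3*(w - 4*0) = 3*(w + 0) = 3*w)
o = -4 (o = (-1 + 41)/(44 - 54) = 40/(-10) = 40*(-⅒) = -4)
r(29)*o = (3*29)*(-4) = 87*(-4) = -348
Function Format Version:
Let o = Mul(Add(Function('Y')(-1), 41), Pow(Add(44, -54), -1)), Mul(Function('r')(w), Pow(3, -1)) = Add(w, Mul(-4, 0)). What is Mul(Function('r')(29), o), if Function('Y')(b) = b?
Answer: -348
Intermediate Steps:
Function('r')(w) = Mul(3, w) (Function('r')(w) = Mul(3, Add(w, Mul(-4, 0))) = Mul(3, Add(w, 0)) = Mul(3, w))
o = -4 (o = Mul(Add(-1, 41), Pow(Add(44, -54), -1)) = Mul(40, Pow(-10, -1)) = Mul(40, Rational(-1, 10)) = -4)
Mul(Function('r')(29), o) = Mul(Mul(3, 29), -4) = Mul(87, -4) = -348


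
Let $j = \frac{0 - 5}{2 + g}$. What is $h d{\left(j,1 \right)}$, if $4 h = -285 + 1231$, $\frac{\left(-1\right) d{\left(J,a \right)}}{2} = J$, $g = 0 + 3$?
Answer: $473$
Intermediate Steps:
$g = 3$
$j = -1$ ($j = \frac{0 - 5}{2 + 3} = - \frac{5}{5} = \left(-5\right) \frac{1}{5} = -1$)
$d{\left(J,a \right)} = - 2 J$
$h = \frac{473}{2}$ ($h = \frac{-285 + 1231}{4} = \frac{1}{4} \cdot 946 = \frac{473}{2} \approx 236.5$)
$h d{\left(j,1 \right)} = \frac{473 \left(\left(-2\right) \left(-1\right)\right)}{2} = \frac{473}{2} \cdot 2 = 473$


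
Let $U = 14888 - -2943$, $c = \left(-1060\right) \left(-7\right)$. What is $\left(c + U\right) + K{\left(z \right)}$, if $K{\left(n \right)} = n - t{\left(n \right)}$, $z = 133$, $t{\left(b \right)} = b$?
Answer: $25251$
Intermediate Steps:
$c = 7420$
$U = 17831$ ($U = 14888 + 2943 = 17831$)
$K{\left(n \right)} = 0$ ($K{\left(n \right)} = n - n = 0$)
$\left(c + U\right) + K{\left(z \right)} = \left(7420 + 17831\right) + 0 = 25251 + 0 = 25251$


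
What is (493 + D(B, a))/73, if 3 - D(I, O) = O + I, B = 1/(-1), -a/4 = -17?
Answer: 429/73 ≈ 5.8767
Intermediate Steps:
a = 68 (a = -4*(-17) = 68)
B = -1
D(I, O) = 3 - I - O (D(I, O) = 3 - (O + I) = 3 - (I + O) = 3 + (-I - O) = 3 - I - O)
(493 + D(B, a))/73 = (493 + (3 - 1*(-1) - 1*68))/73 = (493 + (3 + 1 - 68))/73 = (493 - 64)/73 = (1/73)*429 = 429/73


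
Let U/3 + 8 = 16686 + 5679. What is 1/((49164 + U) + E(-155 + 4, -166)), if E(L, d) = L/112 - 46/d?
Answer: 9296/1080510603 ≈ 8.6033e-6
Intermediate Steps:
U = 67071 (U = -24 + 3*(16686 + 5679) = -24 + 3*22365 = -24 + 67095 = 67071)
E(L, d) = -46/d + L/112 (E(L, d) = L*(1/112) - 46/d = L/112 - 46/d = -46/d + L/112)
1/((49164 + U) + E(-155 + 4, -166)) = 1/((49164 + 67071) + (-46/(-166) + (-155 + 4)/112)) = 1/(116235 + (-46*(-1/166) + (1/112)*(-151))) = 1/(116235 + (23/83 - 151/112)) = 1/(116235 - 9957/9296) = 1/(1080510603/9296) = 9296/1080510603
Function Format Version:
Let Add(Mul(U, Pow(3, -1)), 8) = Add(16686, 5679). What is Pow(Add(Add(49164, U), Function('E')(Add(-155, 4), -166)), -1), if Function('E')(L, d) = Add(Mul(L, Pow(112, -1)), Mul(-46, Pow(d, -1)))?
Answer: Rational(9296, 1080510603) ≈ 8.6033e-6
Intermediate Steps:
U = 67071 (U = Add(-24, Mul(3, Add(16686, 5679))) = Add(-24, Mul(3, 22365)) = Add(-24, 67095) = 67071)
Function('E')(L, d) = Add(Mul(-46, Pow(d, -1)), Mul(Rational(1, 112), L)) (Function('E')(L, d) = Add(Mul(L, Rational(1, 112)), Mul(-46, Pow(d, -1))) = Add(Mul(Rational(1, 112), L), Mul(-46, Pow(d, -1))) = Add(Mul(-46, Pow(d, -1)), Mul(Rational(1, 112), L)))
Pow(Add(Add(49164, U), Function('E')(Add(-155, 4), -166)), -1) = Pow(Add(Add(49164, 67071), Add(Mul(-46, Pow(-166, -1)), Mul(Rational(1, 112), Add(-155, 4)))), -1) = Pow(Add(116235, Add(Mul(-46, Rational(-1, 166)), Mul(Rational(1, 112), -151))), -1) = Pow(Add(116235, Add(Rational(23, 83), Rational(-151, 112))), -1) = Pow(Add(116235, Rational(-9957, 9296)), -1) = Pow(Rational(1080510603, 9296), -1) = Rational(9296, 1080510603)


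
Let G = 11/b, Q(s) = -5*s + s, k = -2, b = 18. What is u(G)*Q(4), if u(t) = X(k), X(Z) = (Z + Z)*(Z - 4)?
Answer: -384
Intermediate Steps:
Q(s) = -4*s
G = 11/18 ≈ 0.61111
X(Z) = 2*Z*(-4 + Z) (X(Z) = (2*Z)*(-4 + Z) = 2*Z*(-4 + Z))
u(t) = 24 (u(t) = 2*(-2)*(-4 - 2) = 2*(-2)*(-6) = 24)
u(G)*Q(4) = 24*(-4*4) = 24*(-16) = -384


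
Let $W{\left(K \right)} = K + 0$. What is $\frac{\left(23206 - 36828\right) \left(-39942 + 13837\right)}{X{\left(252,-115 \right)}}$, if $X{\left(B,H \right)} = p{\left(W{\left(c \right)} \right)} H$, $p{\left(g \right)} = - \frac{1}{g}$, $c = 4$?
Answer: $12368776$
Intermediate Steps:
$W{\left(K \right)} = K$
$X{\left(B,H \right)} = - \frac{H}{4}$ ($X{\left(B,H \right)} = - \frac{1}{4} H = \left(-1\right) \frac{1}{4} H = - \frac{H}{4}$)
$\frac{\left(23206 - 36828\right) \left(-39942 + 13837\right)}{X{\left(252,-115 \right)}} = \frac{\left(23206 - 36828\right) \left(-39942 + 13837\right)}{\left(- \frac{1}{4}\right) \left(-115\right)} = \frac{\left(-13622\right) \left(-26105\right)}{\frac{115}{4}} = 355602310 \cdot \frac{4}{115} = 12368776$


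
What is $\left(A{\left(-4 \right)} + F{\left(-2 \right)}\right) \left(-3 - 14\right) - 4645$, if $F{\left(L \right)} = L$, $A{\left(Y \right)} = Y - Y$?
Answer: $-4611$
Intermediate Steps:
$A{\left(Y \right)} = 0$
$\left(A{\left(-4 \right)} + F{\left(-2 \right)}\right) \left(-3 - 14\right) - 4645 = \left(0 - 2\right) \left(-3 - 14\right) - 4645 = \left(-2\right) \left(-17\right) - 4645 = 34 - 4645 = -4611$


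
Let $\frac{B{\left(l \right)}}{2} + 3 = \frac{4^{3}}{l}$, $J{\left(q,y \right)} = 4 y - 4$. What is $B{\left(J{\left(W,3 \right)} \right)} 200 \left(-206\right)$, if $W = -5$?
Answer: $-412000$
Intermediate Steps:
$J{\left(q,y \right)} = -4 + 4 y$
$B{\left(l \right)} = -6 + \frac{128}{l}$ ($B{\left(l \right)} = -6 + 2 \frac{4^{3}}{l} = -6 + 2 \frac{64}{l} = -6 + \frac{128}{l}$)
$B{\left(J{\left(W,3 \right)} \right)} 200 \left(-206\right) = \left(-6 + \frac{128}{-4 + 4 \cdot 3}\right) 200 \left(-206\right) = \left(-6 + \frac{128}{-4 + 12}\right) 200 \left(-206\right) = \left(-6 + \frac{128}{8}\right) 200 \left(-206\right) = \left(-6 + 128 \cdot \frac{1}{8}\right) 200 \left(-206\right) = \left(-6 + 16\right) 200 \left(-206\right) = 10 \cdot 200 \left(-206\right) = 2000 \left(-206\right) = -412000$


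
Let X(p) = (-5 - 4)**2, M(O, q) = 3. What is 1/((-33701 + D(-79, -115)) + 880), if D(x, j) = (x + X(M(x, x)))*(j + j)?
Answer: -1/33281 ≈ -3.0047e-5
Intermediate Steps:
X(p) = 81 (X(p) = (-9)**2 = 81)
D(x, j) = 2*j*(81 + x) (D(x, j) = (x + 81)*(j + j) = (81 + x)*(2*j) = 2*j*(81 + x))
1/((-33701 + D(-79, -115)) + 880) = 1/((-33701 + 2*(-115)*(81 - 79)) + 880) = 1/((-33701 + 2*(-115)*2) + 880) = 1/((-33701 - 460) + 880) = 1/(-34161 + 880) = 1/(-33281) = -1/33281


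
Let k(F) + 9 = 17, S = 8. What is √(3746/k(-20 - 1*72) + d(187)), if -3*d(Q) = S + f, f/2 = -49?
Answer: √1993/2 ≈ 22.322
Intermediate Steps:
f = -98 (f = 2*(-49) = -98)
k(F) = 8 (k(F) = -9 + 17 = 8)
d(Q) = 30 (d(Q) = -(8 - 98)/3 = -⅓*(-90) = 30)
√(3746/k(-20 - 1*72) + d(187)) = √(3746/8 + 30) = √(3746*(⅛) + 30) = √(1873/4 + 30) = √(1993/4) = √1993/2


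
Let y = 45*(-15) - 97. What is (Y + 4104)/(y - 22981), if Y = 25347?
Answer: -29451/23753 ≈ -1.2399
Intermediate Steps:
y = -772 (y = -675 - 97 = -772)
(Y + 4104)/(y - 22981) = (25347 + 4104)/(-772 - 22981) = 29451/(-23753) = 29451*(-1/23753) = -29451/23753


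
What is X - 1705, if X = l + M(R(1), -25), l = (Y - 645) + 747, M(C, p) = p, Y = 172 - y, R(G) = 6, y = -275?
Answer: -1181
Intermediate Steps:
Y = 447 (Y = 172 - 1*(-275) = 172 + 275 = 447)
l = 549 (l = (447 - 645) + 747 = -198 + 747 = 549)
X = 524 (X = 549 - 25 = 524)
X - 1705 = 524 - 1705 = -1181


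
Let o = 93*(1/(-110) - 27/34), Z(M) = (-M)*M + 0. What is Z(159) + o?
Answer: -23707578/935 ≈ -25356.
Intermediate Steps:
Z(M) = -M² (Z(M) = -M² + 0 = -M²)
o = -69843/935 (o = 93*(-1/110 - 27*1/34) = 93*(-1/110 - 27/34) = 93*(-751/935) = -69843/935 ≈ -74.698)
Z(159) + o = -1*159² - 69843/935 = -1*25281 - 69843/935 = -25281 - 69843/935 = -23707578/935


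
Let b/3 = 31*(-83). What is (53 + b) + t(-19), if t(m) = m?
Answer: -7685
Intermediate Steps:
b = -7719 (b = 3*(31*(-83)) = 3*(-2573) = -7719)
(53 + b) + t(-19) = (53 - 7719) - 19 = -7666 - 19 = -7685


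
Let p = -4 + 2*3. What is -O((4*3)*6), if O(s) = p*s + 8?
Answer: -152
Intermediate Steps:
p = 2 (p = -4 + 6 = 2)
O(s) = 8 + 2*s (O(s) = 2*s + 8 = 8 + 2*s)
-O((4*3)*6) = -(8 + 2*((4*3)*6)) = -(8 + 2*(12*6)) = -(8 + 2*72) = -(8 + 144) = -1*152 = -152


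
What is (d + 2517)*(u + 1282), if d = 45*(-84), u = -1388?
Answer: 133878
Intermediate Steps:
d = -3780
(d + 2517)*(u + 1282) = (-3780 + 2517)*(-1388 + 1282) = -1263*(-106) = 133878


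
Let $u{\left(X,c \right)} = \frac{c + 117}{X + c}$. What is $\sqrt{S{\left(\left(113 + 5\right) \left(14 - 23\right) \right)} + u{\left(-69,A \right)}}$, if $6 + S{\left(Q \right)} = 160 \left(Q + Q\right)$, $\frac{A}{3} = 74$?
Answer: $\frac{i \sqrt{883933683}}{51} \approx 582.96 i$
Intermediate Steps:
$A = 222$ ($A = 3 \cdot 74 = 222$)
$u{\left(X,c \right)} = \frac{117 + c}{X + c}$
$S{\left(Q \right)} = -6 + 320 Q$ ($S{\left(Q \right)} = -6 + 160 \left(Q + Q\right) = -6 + 160 \cdot 2 Q = -6 + 320 Q$)
$\sqrt{S{\left(\left(113 + 5\right) \left(14 - 23\right) \right)} + u{\left(-69,A \right)}} = \sqrt{\left(-6 + 320 \left(113 + 5\right) \left(14 - 23\right)\right) + \frac{117 + 222}{-69 + 222}} = \sqrt{\left(-6 + 320 \cdot 118 \left(-9\right)\right) + \frac{1}{153} \cdot 339} = \sqrt{\left(-6 + 320 \left(-1062\right)\right) + \frac{1}{153} \cdot 339} = \sqrt{\left(-6 - 339840\right) + \frac{113}{51}} = \sqrt{-339846 + \frac{113}{51}} = \sqrt{- \frac{17332033}{51}} = \frac{i \sqrt{883933683}}{51}$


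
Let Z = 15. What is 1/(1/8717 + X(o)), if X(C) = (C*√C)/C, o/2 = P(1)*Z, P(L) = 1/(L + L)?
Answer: -8717/1139791334 + 75986089*√15/1139791334 ≈ 0.25819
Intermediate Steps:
P(L) = 1/(2*L)
o = 15 (o = 2*(((½)/1)*15) = 2*(((½)*1)*15) = 2*((½)*15) = 2*(15/2) = 15)
X(C) = √C (X(C) = C^(3/2)/C = √C)
1/(1/8717 + X(o)) = 1/(1/8717 + √15)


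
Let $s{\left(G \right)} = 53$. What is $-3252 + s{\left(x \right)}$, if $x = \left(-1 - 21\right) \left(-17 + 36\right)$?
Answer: $-3199$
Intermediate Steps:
$x = -418$ ($x = \left(-22\right) 19 = -418$)
$-3252 + s{\left(x \right)} = -3252 + 53 = -3199$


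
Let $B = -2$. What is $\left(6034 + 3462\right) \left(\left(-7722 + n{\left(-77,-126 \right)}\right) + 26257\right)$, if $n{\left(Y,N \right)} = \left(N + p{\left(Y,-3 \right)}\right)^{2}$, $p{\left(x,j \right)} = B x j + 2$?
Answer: $3436896776$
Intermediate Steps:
$p{\left(x,j \right)} = 2 - 2 j x$ ($p{\left(x,j \right)} = - 2 x j + 2 = - 2 j x + 2 = 2 - 2 j x$)
$n{\left(Y,N \right)} = \left(2 + N + 6 Y\right)^{2}$ ($n{\left(Y,N \right)} = \left(N + \left(2 - - 6 Y\right)\right)^{2} = \left(N + \left(2 + 6 Y\right)\right)^{2} = \left(2 + N + 6 Y\right)^{2}$)
$\left(6034 + 3462\right) \left(\left(-7722 + n{\left(-77,-126 \right)}\right) + 26257\right) = \left(6034 + 3462\right) \left(\left(-7722 + \left(2 - 126 + 6 \left(-77\right)\right)^{2}\right) + 26257\right) = 9496 \left(\left(-7722 + \left(2 - 126 - 462\right)^{2}\right) + 26257\right) = 9496 \left(\left(-7722 + \left(-586\right)^{2}\right) + 26257\right) = 9496 \left(\left(-7722 + 343396\right) + 26257\right) = 9496 \left(335674 + 26257\right) = 9496 \cdot 361931 = 3436896776$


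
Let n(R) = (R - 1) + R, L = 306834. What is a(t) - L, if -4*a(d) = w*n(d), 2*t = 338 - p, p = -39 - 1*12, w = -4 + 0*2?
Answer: -306446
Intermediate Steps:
n(R) = -1 + 2*R (n(R) = (-1 + R) + R = -1 + 2*R)
w = -4 (w = -4 + 0 = -4)
p = -51 (p = -39 - 12 = -51)
t = 389/2 (t = (338 - 1*(-51))/2 = (338 + 51)/2 = (½)*389 = 389/2 ≈ 194.50)
a(d) = -1 + 2*d (a(d) = -(-1)*(-1 + 2*d) = -(4 - 8*d)/4 = -1 + 2*d)
a(t) - L = (-1 + 2*(389/2)) - 1*306834 = (-1 + 389) - 306834 = 388 - 306834 = -306446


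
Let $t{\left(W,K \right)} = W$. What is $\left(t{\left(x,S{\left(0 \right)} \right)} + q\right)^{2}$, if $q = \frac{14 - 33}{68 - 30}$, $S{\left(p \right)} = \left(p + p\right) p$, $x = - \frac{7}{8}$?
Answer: $\frac{121}{64} \approx 1.8906$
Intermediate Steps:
$x = - \frac{7}{8}$ ($x = \left(-7\right) \frac{1}{8} = - \frac{7}{8} \approx -0.875$)
$S{\left(p \right)} = 2 p^{2}$ ($S{\left(p \right)} = 2 p p = 2 p^{2}$)
$q = - \frac{1}{2}$ ($q = - \frac{19}{38} = \left(-19\right) \frac{1}{38} = - \frac{1}{2} \approx -0.5$)
$\left(t{\left(x,S{\left(0 \right)} \right)} + q\right)^{2} = \left(- \frac{7}{8} - \frac{1}{2}\right)^{2} = \left(- \frac{11}{8}\right)^{2} = \frac{121}{64}$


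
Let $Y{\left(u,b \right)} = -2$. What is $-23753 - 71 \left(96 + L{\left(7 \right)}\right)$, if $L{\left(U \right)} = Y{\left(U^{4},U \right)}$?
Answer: $-30427$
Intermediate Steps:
$L{\left(U \right)} = -2$
$-23753 - 71 \left(96 + L{\left(7 \right)}\right) = -23753 - 71 \left(96 - 2\right) = -23753 - 71 \cdot 94 = -23753 - 6674 = -30427$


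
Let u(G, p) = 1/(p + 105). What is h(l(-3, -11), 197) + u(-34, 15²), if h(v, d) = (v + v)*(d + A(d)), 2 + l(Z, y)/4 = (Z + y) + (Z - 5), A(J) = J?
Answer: -24963839/330 ≈ -75648.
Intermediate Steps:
l(Z, y) = -28 + 4*y + 8*Z (l(Z, y) = -8 + 4*((Z + y) + (Z - 5)) = -8 + 4*((Z + y) + (-5 + Z)) = -8 + 4*(-5 + y + 2*Z) = -8 + (-20 + 4*y + 8*Z) = -28 + 4*y + 8*Z)
u(G, p) = 1/(105 + p)
h(v, d) = 4*d*v (h(v, d) = (v + v)*(d + d) = (2*v)*(2*d) = 4*d*v)
h(l(-3, -11), 197) + u(-34, 15²) = 4*197*(-28 + 4*(-11) + 8*(-3)) + 1/(105 + 15²) = 4*197*(-28 - 44 - 24) + 1/(105 + 225) = 4*197*(-96) + 1/330 = -75648 + 1/330 = -24963839/330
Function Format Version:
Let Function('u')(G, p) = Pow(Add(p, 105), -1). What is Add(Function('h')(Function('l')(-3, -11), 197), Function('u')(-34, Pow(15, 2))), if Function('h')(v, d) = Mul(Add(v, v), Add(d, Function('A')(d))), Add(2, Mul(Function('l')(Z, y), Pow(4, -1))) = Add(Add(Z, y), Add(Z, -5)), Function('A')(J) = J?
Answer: Rational(-24963839, 330) ≈ -75648.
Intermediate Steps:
Function('l')(Z, y) = Add(-28, Mul(4, y), Mul(8, Z)) (Function('l')(Z, y) = Add(-8, Mul(4, Add(Add(Z, y), Add(Z, -5)))) = Add(-8, Mul(4, Add(Add(Z, y), Add(-5, Z)))) = Add(-8, Mul(4, Add(-5, y, Mul(2, Z)))) = Add(-8, Add(-20, Mul(4, y), Mul(8, Z))) = Add(-28, Mul(4, y), Mul(8, Z)))
Function('u')(G, p) = Pow(Add(105, p), -1)
Function('h')(v, d) = Mul(4, d, v) (Function('h')(v, d) = Mul(Add(v, v), Add(d, d)) = Mul(Mul(2, v), Mul(2, d)) = Mul(4, d, v))
Add(Function('h')(Function('l')(-3, -11), 197), Function('u')(-34, Pow(15, 2))) = Add(Mul(4, 197, Add(-28, Mul(4, -11), Mul(8, -3))), Pow(Add(105, Pow(15, 2)), -1)) = Add(Mul(4, 197, Add(-28, -44, -24)), Pow(Add(105, 225), -1)) = Add(Mul(4, 197, -96), Pow(330, -1)) = Add(-75648, Rational(1, 330)) = Rational(-24963839, 330)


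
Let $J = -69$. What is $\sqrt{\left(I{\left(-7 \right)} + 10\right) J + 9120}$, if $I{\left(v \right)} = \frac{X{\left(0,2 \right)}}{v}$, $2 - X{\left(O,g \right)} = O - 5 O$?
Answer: $\frac{6 \sqrt{11501}}{7} \approx 91.922$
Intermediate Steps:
$X{\left(O,g \right)} = 2 + 4 O$ ($X{\left(O,g \right)} = 2 - \left(O - 5 O\right) = 2 - - 4 O = 2 + 4 O$)
$I{\left(v \right)} = \frac{2}{v}$ ($I{\left(v \right)} = \frac{2 + 4 \cdot 0}{v} = \frac{2 + 0}{v} = \frac{2}{v}$)
$\sqrt{\left(I{\left(-7 \right)} + 10\right) J + 9120} = \sqrt{\left(\frac{2}{-7} + 10\right) \left(-69\right) + 9120} = \sqrt{\left(2 \left(- \frac{1}{7}\right) + 10\right) \left(-69\right) + 9120} = \sqrt{\left(- \frac{2}{7} + 10\right) \left(-69\right) + 9120} = \sqrt{\frac{68}{7} \left(-69\right) + 9120} = \sqrt{- \frac{4692}{7} + 9120} = \sqrt{\frac{59148}{7}} = \frac{6 \sqrt{11501}}{7}$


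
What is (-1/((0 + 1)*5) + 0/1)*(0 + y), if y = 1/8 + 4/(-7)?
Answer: 5/56 ≈ 0.089286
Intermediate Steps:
y = -25/56 (y = 1*(1/8) + 4*(-1/7) = 1/8 - 4/7 = -25/56 ≈ -0.44643)
(-1/((0 + 1)*5) + 0/1)*(0 + y) = (-1/((0 + 1)*5) + 0/1)*(0 - 25/56) = (-1/(1*5) + 0*1)*(-25/56) = (-1/5 + 0)*(-25/56) = -1/5*(-25/56) = 5/56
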